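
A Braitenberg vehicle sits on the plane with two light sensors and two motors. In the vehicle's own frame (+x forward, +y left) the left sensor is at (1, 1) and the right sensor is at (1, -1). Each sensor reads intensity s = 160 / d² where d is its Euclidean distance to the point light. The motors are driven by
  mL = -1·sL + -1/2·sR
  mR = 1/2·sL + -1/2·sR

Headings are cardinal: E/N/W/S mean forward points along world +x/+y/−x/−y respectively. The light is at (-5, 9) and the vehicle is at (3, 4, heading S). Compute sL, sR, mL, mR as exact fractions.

160/117 32/17 -4592/1989 -512/1989

left sensor world pos  = (4, 3); dL² = 117
right sensor world pos = (2, 3); dR² = 85
sL = 160/117 = 160/117
sR = 160/85 = 32/17
mL = -1·sL + -1/2·sR = -4592/1989
mR = 1/2·sL + -1/2·sR = -512/1989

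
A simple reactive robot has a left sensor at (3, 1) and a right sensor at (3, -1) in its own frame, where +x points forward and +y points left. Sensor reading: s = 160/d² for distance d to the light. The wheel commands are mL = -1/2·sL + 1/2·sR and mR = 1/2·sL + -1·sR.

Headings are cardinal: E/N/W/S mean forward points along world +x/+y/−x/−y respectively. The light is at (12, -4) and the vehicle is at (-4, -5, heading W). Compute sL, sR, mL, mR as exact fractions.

left sensor world pos  = (-7, -6); dL² = 365
right sensor world pos = (-7, -4); dR² = 361
sL = 160/365 = 32/73
sR = 160/361 = 160/361
mL = -1/2·sL + 1/2·sR = 64/26353
mR = 1/2·sL + -1·sR = -5904/26353

32/73 160/361 64/26353 -5904/26353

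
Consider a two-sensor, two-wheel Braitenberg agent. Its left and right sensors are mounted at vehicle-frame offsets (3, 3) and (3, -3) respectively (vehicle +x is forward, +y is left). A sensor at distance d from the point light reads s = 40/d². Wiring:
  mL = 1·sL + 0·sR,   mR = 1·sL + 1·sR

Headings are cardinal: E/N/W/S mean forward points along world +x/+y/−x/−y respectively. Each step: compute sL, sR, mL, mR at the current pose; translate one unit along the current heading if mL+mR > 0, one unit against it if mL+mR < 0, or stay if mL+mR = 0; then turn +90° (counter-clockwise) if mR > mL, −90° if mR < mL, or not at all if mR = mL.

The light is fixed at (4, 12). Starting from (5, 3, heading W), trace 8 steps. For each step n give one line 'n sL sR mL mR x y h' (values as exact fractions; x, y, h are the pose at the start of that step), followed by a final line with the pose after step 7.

0 10/37 1 10/37 47/37 5 3 W
1 40/153 40/153 40/153 80/153 4 3 S
2 20/29 20/89 20/29 2360/2581 4 2 E
3 40/53 8/13 40/53 944/689 5 2 N
4 10/37 1 10/37 47/37 5 3 W
5 40/153 40/153 40/153 80/153 4 3 S
6 20/29 20/89 20/29 2360/2581 4 2 E
7 40/53 8/13 40/53 944/689 5 2 N
final 5 3 W

n=0: pose=(5,3,W); sL=10/37, sR=1; mL=10/37, mR=47/37; mL+mR=57/37 → advance +1; mR−mL=1 → turn +1·90°
n=1: pose=(4,3,S); sL=40/153, sR=40/153; mL=40/153, mR=80/153; mL+mR=40/51 → advance +1; mR−mL=40/153 → turn +1·90°
n=2: pose=(4,2,E); sL=20/29, sR=20/89; mL=20/29, mR=2360/2581; mL+mR=4140/2581 → advance +1; mR−mL=20/89 → turn +1·90°
n=3: pose=(5,2,N); sL=40/53, sR=8/13; mL=40/53, mR=944/689; mL+mR=1464/689 → advance +1; mR−mL=8/13 → turn +1·90°
n=4: pose=(5,3,W); sL=10/37, sR=1; mL=10/37, mR=47/37; mL+mR=57/37 → advance +1; mR−mL=1 → turn +1·90°
n=5: pose=(4,3,S); sL=40/153, sR=40/153; mL=40/153, mR=80/153; mL+mR=40/51 → advance +1; mR−mL=40/153 → turn +1·90°
n=6: pose=(4,2,E); sL=20/29, sR=20/89; mL=20/29, mR=2360/2581; mL+mR=4140/2581 → advance +1; mR−mL=20/89 → turn +1·90°
n=7: pose=(5,2,N); sL=40/53, sR=8/13; mL=40/53, mR=944/689; mL+mR=1464/689 → advance +1; mR−mL=8/13 → turn +1·90°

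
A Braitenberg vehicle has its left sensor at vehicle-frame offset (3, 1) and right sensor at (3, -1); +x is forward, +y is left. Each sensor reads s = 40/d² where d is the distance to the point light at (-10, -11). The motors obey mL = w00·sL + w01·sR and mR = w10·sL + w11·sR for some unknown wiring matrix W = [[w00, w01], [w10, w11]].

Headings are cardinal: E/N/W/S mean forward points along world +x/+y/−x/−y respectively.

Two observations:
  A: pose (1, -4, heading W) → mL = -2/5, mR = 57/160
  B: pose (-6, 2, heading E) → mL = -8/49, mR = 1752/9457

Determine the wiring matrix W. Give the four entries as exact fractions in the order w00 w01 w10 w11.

obs A: pose=(1,-4,W) → sL=2/5, sR=5/16, mL=-2/5, mR=57/160
obs B: pose=(-6,2,E) → sL=8/49, sR=40/193, mL=-8/49, mR=1752/9457
sensor matrix S = [[2/5, 5/16], [8/49, 40/193]]; det S = 603/18914
solve [mL_A; mL_B] = S·[w00; w01] and [mR_A; mR_B] = S·[w10; w11]:
  w00 = -1, w01 = 0, w10 = 1/2, w11 = 1/2

-1 0 1/2 1/2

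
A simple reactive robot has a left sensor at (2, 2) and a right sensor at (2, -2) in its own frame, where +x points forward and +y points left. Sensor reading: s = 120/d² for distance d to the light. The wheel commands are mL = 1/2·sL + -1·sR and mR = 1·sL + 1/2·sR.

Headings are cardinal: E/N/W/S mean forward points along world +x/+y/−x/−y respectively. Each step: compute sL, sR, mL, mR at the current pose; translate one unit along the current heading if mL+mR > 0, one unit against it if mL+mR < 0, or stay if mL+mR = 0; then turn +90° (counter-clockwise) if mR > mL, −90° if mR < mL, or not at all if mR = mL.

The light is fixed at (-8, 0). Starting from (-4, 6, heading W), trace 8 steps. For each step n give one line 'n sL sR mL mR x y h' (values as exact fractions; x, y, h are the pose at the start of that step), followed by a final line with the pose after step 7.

n=0: pose=(-4,6,W); sL=6, sR=30/17; mL=21/17, mR=117/17; mL+mR=138/17 → advance +1; mR−mL=96/17 → turn +1·90°
n=1: pose=(-5,6,S); sL=120/41, sR=120/17; mL=-3900/697, mR=4500/697; mL+mR=600/697 → advance +1; mR−mL=8400/697 → turn +1·90°
n=2: pose=(-5,5,E); sL=60/37, sR=60/17; mL=-1710/629, mR=2130/629; mL+mR=420/629 → advance +1; mR−mL=3840/629 → turn +1·90°
n=3: pose=(-4,5,N); sL=120/53, sR=24/17; mL=-252/901, mR=2676/901; mL+mR=2424/901 → advance +1; mR−mL=2928/901 → turn +1·90°
n=4: pose=(-4,6,W); sL=6, sR=30/17; mL=21/17, mR=117/17; mL+mR=138/17 → advance +1; mR−mL=96/17 → turn +1·90°
n=5: pose=(-5,6,S); sL=120/41, sR=120/17; mL=-3900/697, mR=4500/697; mL+mR=600/697 → advance +1; mR−mL=8400/697 → turn +1·90°
n=6: pose=(-5,5,E); sL=60/37, sR=60/17; mL=-1710/629, mR=2130/629; mL+mR=420/629 → advance +1; mR−mL=3840/629 → turn +1·90°
n=7: pose=(-4,5,N); sL=120/53, sR=24/17; mL=-252/901, mR=2676/901; mL+mR=2424/901 → advance +1; mR−mL=2928/901 → turn +1·90°

0 6 30/17 21/17 117/17 -4 6 W
1 120/41 120/17 -3900/697 4500/697 -5 6 S
2 60/37 60/17 -1710/629 2130/629 -5 5 E
3 120/53 24/17 -252/901 2676/901 -4 5 N
4 6 30/17 21/17 117/17 -4 6 W
5 120/41 120/17 -3900/697 4500/697 -5 6 S
6 60/37 60/17 -1710/629 2130/629 -5 5 E
7 120/53 24/17 -252/901 2676/901 -4 5 N
final -4 6 W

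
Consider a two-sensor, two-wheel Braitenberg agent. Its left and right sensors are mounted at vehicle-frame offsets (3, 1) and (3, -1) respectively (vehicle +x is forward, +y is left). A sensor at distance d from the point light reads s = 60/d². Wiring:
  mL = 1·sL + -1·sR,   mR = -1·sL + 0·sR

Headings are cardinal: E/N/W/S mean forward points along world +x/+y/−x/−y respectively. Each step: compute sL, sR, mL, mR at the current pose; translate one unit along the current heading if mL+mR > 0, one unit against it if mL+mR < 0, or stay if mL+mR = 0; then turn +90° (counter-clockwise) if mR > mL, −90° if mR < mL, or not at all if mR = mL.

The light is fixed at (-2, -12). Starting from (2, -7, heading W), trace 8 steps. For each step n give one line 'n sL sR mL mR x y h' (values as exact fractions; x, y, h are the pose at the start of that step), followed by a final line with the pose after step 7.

n=0: pose=(2,-7,W); sL=60/17, sR=60/37; mL=1200/629, mR=-60/17; mL+mR=-60/37 → advance -1; mR−mL=-3420/629 → turn -1·90°
n=1: pose=(3,-7,N); sL=3/4, sR=3/5; mL=3/20, mR=-3/4; mL+mR=-3/5 → advance -1; mR−mL=-9/10 → turn -1·90°
n=2: pose=(3,-8,E); sL=60/89, sR=60/73; mL=-960/6497, mR=-60/89; mL+mR=-60/73 → advance -1; mR−mL=-3420/6497 → turn -1·90°
n=3: pose=(2,-8,S); sL=30/13, sR=6; mL=-48/13, mR=-30/13; mL+mR=-6 → advance -1; mR−mL=18/13 → turn +1·90°
n=4: pose=(2,-7,E); sL=12/17, sR=12/13; mL=-48/221, mR=-12/17; mL+mR=-12/13 → advance -1; mR−mL=-108/221 → turn -1·90°
n=5: pose=(1,-7,S); sL=3, sR=15/2; mL=-9/2, mR=-3; mL+mR=-15/2 → advance -1; mR−mL=3/2 → turn +1·90°
n=6: pose=(1,-6,E); sL=12/17, sR=60/61; mL=-288/1037, mR=-12/17; mL+mR=-60/61 → advance -1; mR−mL=-444/1037 → turn -1·90°
n=7: pose=(0,-6,S); sL=10/3, sR=6; mL=-8/3, mR=-10/3; mL+mR=-6 → advance -1; mR−mL=-2/3 → turn -1·90°

0 60/17 60/37 1200/629 -60/17 2 -7 W
1 3/4 3/5 3/20 -3/4 3 -7 N
2 60/89 60/73 -960/6497 -60/89 3 -8 E
3 30/13 6 -48/13 -30/13 2 -8 S
4 12/17 12/13 -48/221 -12/17 2 -7 E
5 3 15/2 -9/2 -3 1 -7 S
6 12/17 60/61 -288/1037 -12/17 1 -6 E
7 10/3 6 -8/3 -10/3 0 -6 S
final 0 -5 W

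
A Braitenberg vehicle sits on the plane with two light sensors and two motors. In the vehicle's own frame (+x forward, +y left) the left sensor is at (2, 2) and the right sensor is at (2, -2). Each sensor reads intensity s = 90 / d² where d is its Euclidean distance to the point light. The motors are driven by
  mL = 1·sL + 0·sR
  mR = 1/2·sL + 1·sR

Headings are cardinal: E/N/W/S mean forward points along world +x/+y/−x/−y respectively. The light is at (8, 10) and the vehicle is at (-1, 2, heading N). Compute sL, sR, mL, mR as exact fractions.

left sensor world pos  = (-3, 4); dL² = 157
right sensor world pos = (1, 4); dR² = 85
sL = 90/157 = 90/157
sR = 90/85 = 18/17
mL = 1·sL + 0·sR = 90/157
mR = 1/2·sL + 1·sR = 3591/2669

90/157 18/17 90/157 3591/2669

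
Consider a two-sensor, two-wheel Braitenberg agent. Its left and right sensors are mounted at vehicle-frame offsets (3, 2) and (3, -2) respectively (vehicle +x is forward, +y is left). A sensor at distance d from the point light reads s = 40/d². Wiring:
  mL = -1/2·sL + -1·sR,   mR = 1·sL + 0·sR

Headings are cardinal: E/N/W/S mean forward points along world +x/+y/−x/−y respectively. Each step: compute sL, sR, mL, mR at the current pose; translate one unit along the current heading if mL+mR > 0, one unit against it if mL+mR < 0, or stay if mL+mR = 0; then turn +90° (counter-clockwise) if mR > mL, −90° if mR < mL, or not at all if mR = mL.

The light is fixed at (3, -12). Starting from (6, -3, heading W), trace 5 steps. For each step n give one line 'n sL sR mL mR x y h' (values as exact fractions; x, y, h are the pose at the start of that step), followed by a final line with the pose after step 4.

n=0: pose=(6,-3,W); sL=40/49, sR=40/121; mL=-4380/5929, mR=40/49; mL+mR=460/5929 → advance +1; mR−mL=9220/5929 → turn +1·90°
n=1: pose=(5,-3,S); sL=10/13, sR=10/9; mL=-175/117, mR=10/13; mL+mR=-85/117 → advance -1; mR−mL=265/117 → turn +1·90°
n=2: pose=(5,-2,E); sL=40/169, sR=40/89; mL=-8540/15041, mR=40/169; mL+mR=-4980/15041 → advance -1; mR−mL=12100/15041 → turn +1·90°
n=3: pose=(4,-2,N); sL=4/17, sR=20/89; mL=-518/1513, mR=4/17; mL+mR=-162/1513 → advance -1; mR−mL=874/1513 → turn +1·90°
n=4: pose=(4,-3,W); sL=40/53, sR=8/25; mL=-924/1325, mR=40/53; mL+mR=76/1325 → advance +1; mR−mL=1924/1325 → turn +1·90°

0 40/49 40/121 -4380/5929 40/49 6 -3 W
1 10/13 10/9 -175/117 10/13 5 -3 S
2 40/169 40/89 -8540/15041 40/169 5 -2 E
3 4/17 20/89 -518/1513 4/17 4 -2 N
4 40/53 8/25 -924/1325 40/53 4 -3 W
final 3 -3 S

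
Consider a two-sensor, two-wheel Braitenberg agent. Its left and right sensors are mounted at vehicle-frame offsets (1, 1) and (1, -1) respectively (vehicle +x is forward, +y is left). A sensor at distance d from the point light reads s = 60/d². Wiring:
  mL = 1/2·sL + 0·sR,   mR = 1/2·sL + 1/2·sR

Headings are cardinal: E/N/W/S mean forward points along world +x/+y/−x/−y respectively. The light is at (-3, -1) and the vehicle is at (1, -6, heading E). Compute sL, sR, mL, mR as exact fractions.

left sensor world pos  = (2, -5); dL² = 41
right sensor world pos = (2, -7); dR² = 61
sL = 60/41 = 60/41
sR = 60/61 = 60/61
mL = 1/2·sL + 0·sR = 30/41
mR = 1/2·sL + 1/2·sR = 3060/2501

60/41 60/61 30/41 3060/2501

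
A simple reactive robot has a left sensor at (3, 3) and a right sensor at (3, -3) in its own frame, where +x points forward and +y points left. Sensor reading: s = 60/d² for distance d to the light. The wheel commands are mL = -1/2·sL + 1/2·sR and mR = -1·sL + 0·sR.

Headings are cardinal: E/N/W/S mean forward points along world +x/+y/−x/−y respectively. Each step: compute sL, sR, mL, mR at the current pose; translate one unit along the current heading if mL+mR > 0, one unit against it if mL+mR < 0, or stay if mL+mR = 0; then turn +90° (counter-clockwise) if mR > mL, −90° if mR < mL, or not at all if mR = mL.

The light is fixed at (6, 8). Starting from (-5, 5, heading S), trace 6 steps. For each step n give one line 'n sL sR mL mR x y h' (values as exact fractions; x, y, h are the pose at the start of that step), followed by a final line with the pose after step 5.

0 3/5 15/58 -99/580 -3/5 -5 5 S
1 60/221 60/197 720/43537 -60/221 -5 6 W
2 6/17 6/5 36/85 -6/17 -4 6 N
3 60/53 12/13 -72/689 -60/53 -4 7 E
4 3/4 15/53 -99/424 -3/4 -5 7 S
5 12/41 12/41 0 -12/41 -5 8 W
final -4 8 N

n=0: pose=(-5,5,S); sL=3/5, sR=15/58; mL=-99/580, mR=-3/5; mL+mR=-447/580 → advance -1; mR−mL=-249/580 → turn -1·90°
n=1: pose=(-5,6,W); sL=60/221, sR=60/197; mL=720/43537, mR=-60/221; mL+mR=-11100/43537 → advance -1; mR−mL=-12540/43537 → turn -1·90°
n=2: pose=(-4,6,N); sL=6/17, sR=6/5; mL=36/85, mR=-6/17; mL+mR=6/85 → advance +1; mR−mL=-66/85 → turn -1·90°
n=3: pose=(-4,7,E); sL=60/53, sR=12/13; mL=-72/689, mR=-60/53; mL+mR=-852/689 → advance -1; mR−mL=-708/689 → turn -1·90°
n=4: pose=(-5,7,S); sL=3/4, sR=15/53; mL=-99/424, mR=-3/4; mL+mR=-417/424 → advance -1; mR−mL=-219/424 → turn -1·90°
n=5: pose=(-5,8,W); sL=12/41, sR=12/41; mL=0, mR=-12/41; mL+mR=-12/41 → advance -1; mR−mL=-12/41 → turn -1·90°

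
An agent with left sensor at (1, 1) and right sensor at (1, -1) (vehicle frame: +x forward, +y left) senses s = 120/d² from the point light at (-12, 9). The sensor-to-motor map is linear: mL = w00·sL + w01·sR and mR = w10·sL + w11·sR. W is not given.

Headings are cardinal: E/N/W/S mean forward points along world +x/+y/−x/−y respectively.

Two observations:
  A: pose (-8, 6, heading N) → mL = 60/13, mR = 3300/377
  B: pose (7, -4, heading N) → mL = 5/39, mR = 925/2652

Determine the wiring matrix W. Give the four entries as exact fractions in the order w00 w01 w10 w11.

1/2 0 1/2 1

obs A: pose=(-8,6,N) → sL=120/13, sR=120/29, mL=60/13, mR=3300/377
obs B: pose=(7,-4,N) → sL=10/39, sR=15/68, mL=5/39, mR=925/2652
sensor matrix S = [[120/13, 120/29], [10/39, 15/68]]; det S = 6250/6409
solve [mL_A; mL_B] = S·[w00; w01] and [mR_A; mR_B] = S·[w10; w11]:
  w00 = 1/2, w01 = 0, w10 = 1/2, w11 = 1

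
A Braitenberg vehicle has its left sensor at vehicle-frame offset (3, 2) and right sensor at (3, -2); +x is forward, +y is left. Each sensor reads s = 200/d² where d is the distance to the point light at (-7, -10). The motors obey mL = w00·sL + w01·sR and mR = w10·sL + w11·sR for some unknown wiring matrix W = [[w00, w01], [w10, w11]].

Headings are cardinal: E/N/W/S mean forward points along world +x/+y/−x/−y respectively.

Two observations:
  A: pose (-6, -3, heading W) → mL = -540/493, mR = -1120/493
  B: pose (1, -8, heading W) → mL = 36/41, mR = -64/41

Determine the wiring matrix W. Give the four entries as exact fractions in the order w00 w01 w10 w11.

obs A: pose=(-6,-3,W) → sL=200/29, sR=40/17, mL=-540/493, mR=-1120/493
obs B: pose=(1,-8,W) → sL=8, sR=200/41, mL=36/41, mR=-64/41
sensor matrix S = [[200/29, 40/17], [8, 200/41]]; det S = 299520/20213
solve [mL_A; mL_B] = S·[w00; w01] and [mR_A; mR_B] = S·[w10; w11]:
  w00 = -1/2, w01 = 1, w10 = -1/2, w11 = 1/2

-1/2 1 -1/2 1/2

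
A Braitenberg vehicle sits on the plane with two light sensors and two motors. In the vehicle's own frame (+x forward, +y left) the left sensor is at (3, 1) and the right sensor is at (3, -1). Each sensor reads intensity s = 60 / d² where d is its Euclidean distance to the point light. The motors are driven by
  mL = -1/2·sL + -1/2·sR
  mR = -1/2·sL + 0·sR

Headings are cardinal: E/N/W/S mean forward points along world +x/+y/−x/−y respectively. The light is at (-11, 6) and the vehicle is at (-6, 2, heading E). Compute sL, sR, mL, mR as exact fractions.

left sensor world pos  = (-3, 3); dL² = 73
right sensor world pos = (-3, 1); dR² = 89
sL = 60/73 = 60/73
sR = 60/89 = 60/89
mL = -1/2·sL + -1/2·sR = -4860/6497
mR = -1/2·sL + 0·sR = -30/73

60/73 60/89 -4860/6497 -30/73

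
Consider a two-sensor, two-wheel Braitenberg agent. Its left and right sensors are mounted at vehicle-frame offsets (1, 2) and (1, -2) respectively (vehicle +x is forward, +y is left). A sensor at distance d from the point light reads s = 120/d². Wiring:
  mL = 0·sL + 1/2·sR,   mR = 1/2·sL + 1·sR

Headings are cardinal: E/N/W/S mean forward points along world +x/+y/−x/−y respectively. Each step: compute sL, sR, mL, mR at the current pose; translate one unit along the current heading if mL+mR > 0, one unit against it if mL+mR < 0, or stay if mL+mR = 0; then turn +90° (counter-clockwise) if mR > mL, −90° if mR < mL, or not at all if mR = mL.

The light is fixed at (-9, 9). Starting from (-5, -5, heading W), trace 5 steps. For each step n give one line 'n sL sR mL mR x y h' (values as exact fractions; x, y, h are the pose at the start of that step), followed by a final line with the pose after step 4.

0 24/53 40/51 20/51 2732/2703 -5 -5 W
1 12/25 60/113 30/113 2178/2825 -6 -5 S
2 24/37 24/61 12/61 1620/2257 -6 -6 E
3 3/5 15/29 15/58 237/290 -5 -6 N
4 24/53 40/51 20/51 2732/2703 -5 -5 W
final -6 -5 S

n=0: pose=(-5,-5,W); sL=24/53, sR=40/51; mL=20/51, mR=2732/2703; mL+mR=1264/901 → advance +1; mR−mL=1672/2703 → turn +1·90°
n=1: pose=(-6,-5,S); sL=12/25, sR=60/113; mL=30/113, mR=2178/2825; mL+mR=2928/2825 → advance +1; mR−mL=1428/2825 → turn +1·90°
n=2: pose=(-6,-6,E); sL=24/37, sR=24/61; mL=12/61, mR=1620/2257; mL+mR=2064/2257 → advance +1; mR−mL=1176/2257 → turn +1·90°
n=3: pose=(-5,-6,N); sL=3/5, sR=15/29; mL=15/58, mR=237/290; mL+mR=156/145 → advance +1; mR−mL=81/145 → turn +1·90°
n=4: pose=(-5,-5,W); sL=24/53, sR=40/51; mL=20/51, mR=2732/2703; mL+mR=1264/901 → advance +1; mR−mL=1672/2703 → turn +1·90°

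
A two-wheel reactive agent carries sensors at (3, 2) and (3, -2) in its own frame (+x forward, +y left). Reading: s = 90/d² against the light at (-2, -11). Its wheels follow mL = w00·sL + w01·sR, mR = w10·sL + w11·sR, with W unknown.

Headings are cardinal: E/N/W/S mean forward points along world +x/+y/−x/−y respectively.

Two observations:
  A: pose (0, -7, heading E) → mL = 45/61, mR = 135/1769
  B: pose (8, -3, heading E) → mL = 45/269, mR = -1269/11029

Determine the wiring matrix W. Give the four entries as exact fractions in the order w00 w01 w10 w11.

obs A: pose=(0,-7,E) → sL=90/61, sR=90/29, mL=45/61, mR=135/1769
obs B: pose=(8,-3,E) → sL=90/269, sR=18/41, mL=45/269, mR=-1269/11029
sensor matrix S = [[90/61, 90/29], [90/269, 18/41]]; det S = -7620480/19510301
solve [mL_A; mL_B] = S·[w00; w01] and [mR_A; mR_B] = S·[w10; w11]:
  w00 = 1/2, w01 = 0, w10 = -1, w11 = 1/2

1/2 0 -1 1/2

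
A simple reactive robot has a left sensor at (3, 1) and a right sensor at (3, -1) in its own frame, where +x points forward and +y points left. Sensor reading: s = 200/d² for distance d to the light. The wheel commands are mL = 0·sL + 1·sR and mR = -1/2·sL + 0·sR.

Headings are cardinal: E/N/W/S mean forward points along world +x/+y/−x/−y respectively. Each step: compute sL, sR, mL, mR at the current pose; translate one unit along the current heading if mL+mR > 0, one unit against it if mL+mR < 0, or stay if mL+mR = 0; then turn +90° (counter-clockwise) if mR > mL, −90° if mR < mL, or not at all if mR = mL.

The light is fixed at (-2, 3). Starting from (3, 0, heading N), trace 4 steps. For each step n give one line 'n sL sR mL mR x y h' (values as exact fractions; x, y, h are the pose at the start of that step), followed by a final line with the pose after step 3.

0 25/2 50/9 50/9 -25/4 3 0 N
1 200/73 200/89 200/89 -100/73 3 -1 E
2 100/49 100/37 100/37 -50/49 4 -1 S
3 40/9 8 8 -20/9 4 -2 W
final 3 -2 N

n=0: pose=(3,0,N); sL=25/2, sR=50/9; mL=50/9, mR=-25/4; mL+mR=-25/36 → advance -1; mR−mL=-425/36 → turn -1·90°
n=1: pose=(3,-1,E); sL=200/73, sR=200/89; mL=200/89, mR=-100/73; mL+mR=5700/6497 → advance +1; mR−mL=-23500/6497 → turn -1·90°
n=2: pose=(4,-1,S); sL=100/49, sR=100/37; mL=100/37, mR=-50/49; mL+mR=3050/1813 → advance +1; mR−mL=-6750/1813 → turn -1·90°
n=3: pose=(4,-2,W); sL=40/9, sR=8; mL=8, mR=-20/9; mL+mR=52/9 → advance +1; mR−mL=-92/9 → turn -1·90°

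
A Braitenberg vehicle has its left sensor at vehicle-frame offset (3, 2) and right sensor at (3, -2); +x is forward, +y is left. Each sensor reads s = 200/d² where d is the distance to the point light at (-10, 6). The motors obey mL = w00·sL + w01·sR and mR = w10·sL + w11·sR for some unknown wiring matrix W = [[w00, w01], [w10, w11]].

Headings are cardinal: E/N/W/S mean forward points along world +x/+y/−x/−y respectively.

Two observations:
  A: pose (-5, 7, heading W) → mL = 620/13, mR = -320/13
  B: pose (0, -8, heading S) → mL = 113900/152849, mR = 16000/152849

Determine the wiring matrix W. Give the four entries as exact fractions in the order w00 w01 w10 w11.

obs A: pose=(-5,7,W) → sL=40, sR=200/13, mL=620/13, mR=-320/13
obs B: pose=(0,-8,S) → sL=200/433, sR=200/353, mL=113900/152849, mR=16000/152849
sensor matrix S = [[40, 200/13], [200/433, 200/353]]; det S = 30912000/1987037
solve [mL_A; mL_B] = S·[w00; w01] and [mR_A; mR_B] = S·[w10; w11]:
  w00 = 1, w01 = 1/2, w10 = -1, w11 = 1

1 1/2 -1 1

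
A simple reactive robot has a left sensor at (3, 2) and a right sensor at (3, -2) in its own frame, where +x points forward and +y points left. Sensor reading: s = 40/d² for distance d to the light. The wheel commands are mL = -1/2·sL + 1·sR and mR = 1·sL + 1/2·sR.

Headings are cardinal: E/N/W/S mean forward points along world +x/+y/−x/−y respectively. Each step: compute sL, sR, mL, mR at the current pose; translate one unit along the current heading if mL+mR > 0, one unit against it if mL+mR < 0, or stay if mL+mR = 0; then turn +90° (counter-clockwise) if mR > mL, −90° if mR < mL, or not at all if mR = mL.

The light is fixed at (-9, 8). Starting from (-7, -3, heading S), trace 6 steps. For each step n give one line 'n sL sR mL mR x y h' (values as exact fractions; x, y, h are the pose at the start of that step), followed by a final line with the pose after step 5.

0 10/53 10/49 285/2597 755/2597 -7 -3 S
1 8/25 40/221 116/5525 2268/5525 -7 -4 E
2 20/41 20/53 290/2173 1470/2173 -6 -4 N
3 40/169 40/81 5140/13689 6620/13689 -6 -3 W
4 10/53 10/49 285/2597 755/2597 -7 -3 S
5 8/25 40/221 116/5525 2268/5525 -7 -4 E
final -6 -4 N

n=0: pose=(-7,-3,S); sL=10/53, sR=10/49; mL=285/2597, mR=755/2597; mL+mR=1040/2597 → advance +1; mR−mL=470/2597 → turn +1·90°
n=1: pose=(-7,-4,E); sL=8/25, sR=40/221; mL=116/5525, mR=2268/5525; mL+mR=2384/5525 → advance +1; mR−mL=2152/5525 → turn +1·90°
n=2: pose=(-6,-4,N); sL=20/41, sR=20/53; mL=290/2173, mR=1470/2173; mL+mR=1760/2173 → advance +1; mR−mL=1180/2173 → turn +1·90°
n=3: pose=(-6,-3,W); sL=40/169, sR=40/81; mL=5140/13689, mR=6620/13689; mL+mR=3920/4563 → advance +1; mR−mL=1480/13689 → turn +1·90°
n=4: pose=(-7,-3,S); sL=10/53, sR=10/49; mL=285/2597, mR=755/2597; mL+mR=1040/2597 → advance +1; mR−mL=470/2597 → turn +1·90°
n=5: pose=(-7,-4,E); sL=8/25, sR=40/221; mL=116/5525, mR=2268/5525; mL+mR=2384/5525 → advance +1; mR−mL=2152/5525 → turn +1·90°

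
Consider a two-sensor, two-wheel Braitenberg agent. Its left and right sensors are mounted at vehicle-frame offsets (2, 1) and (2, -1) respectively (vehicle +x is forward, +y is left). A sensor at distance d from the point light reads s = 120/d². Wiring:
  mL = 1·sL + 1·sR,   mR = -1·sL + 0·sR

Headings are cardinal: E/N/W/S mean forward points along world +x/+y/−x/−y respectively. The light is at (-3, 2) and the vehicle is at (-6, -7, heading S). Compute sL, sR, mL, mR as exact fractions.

24/25 120/137 6288/3425 -24/25

left sensor world pos  = (-5, -9); dL² = 125
right sensor world pos = (-7, -9); dR² = 137
sL = 120/125 = 24/25
sR = 120/137 = 120/137
mL = 1·sL + 1·sR = 6288/3425
mR = -1·sL + 0·sR = -24/25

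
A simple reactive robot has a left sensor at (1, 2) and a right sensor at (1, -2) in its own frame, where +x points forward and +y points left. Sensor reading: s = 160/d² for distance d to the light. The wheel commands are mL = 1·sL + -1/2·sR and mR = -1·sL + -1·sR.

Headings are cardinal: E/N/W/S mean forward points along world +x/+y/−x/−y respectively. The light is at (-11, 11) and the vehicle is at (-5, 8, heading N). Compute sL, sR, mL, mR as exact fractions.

left sensor world pos  = (-7, 9); dL² = 20
right sensor world pos = (-3, 9); dR² = 68
sL = 160/20 = 8
sR = 160/68 = 40/17
mL = 1·sL + -1/2·sR = 116/17
mR = -1·sL + -1·sR = -176/17

8 40/17 116/17 -176/17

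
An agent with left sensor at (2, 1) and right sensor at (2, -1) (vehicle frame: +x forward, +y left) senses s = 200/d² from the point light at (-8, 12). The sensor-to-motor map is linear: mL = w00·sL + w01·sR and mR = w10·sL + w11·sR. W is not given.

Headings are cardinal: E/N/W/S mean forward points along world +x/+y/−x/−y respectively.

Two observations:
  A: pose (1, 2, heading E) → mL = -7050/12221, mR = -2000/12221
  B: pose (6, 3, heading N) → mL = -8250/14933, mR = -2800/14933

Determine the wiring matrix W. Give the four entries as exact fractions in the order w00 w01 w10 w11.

obs A: pose=(1,2,E) → sL=100/101, sR=100/121, mL=-7050/12221, mR=-2000/12221
obs B: pose=(6,3,N) → sL=100/109, sR=100/137, mL=-8250/14933, mR=-2800/14933
sensor matrix S = [[100/101, 100/121], [100/109, 100/137]]; det S = -6480000/182496193
solve [mL_A; mL_B] = S·[w00; w01] and [mR_A; mR_B] = S·[w10; w11]:
  w00 = -1, w01 = 1/2, w10 = -1, w11 = 1

-1 1/2 -1 1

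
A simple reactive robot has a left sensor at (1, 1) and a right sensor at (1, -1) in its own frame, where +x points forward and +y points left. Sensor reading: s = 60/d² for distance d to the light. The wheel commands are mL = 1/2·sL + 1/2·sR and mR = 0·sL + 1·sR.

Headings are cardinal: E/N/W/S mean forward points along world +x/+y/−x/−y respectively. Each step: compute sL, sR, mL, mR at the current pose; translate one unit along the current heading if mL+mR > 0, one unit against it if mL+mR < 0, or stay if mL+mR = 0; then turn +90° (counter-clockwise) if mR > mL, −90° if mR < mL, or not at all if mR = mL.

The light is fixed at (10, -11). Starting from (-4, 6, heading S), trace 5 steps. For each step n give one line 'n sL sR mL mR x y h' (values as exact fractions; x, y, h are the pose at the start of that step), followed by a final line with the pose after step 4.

n=0: pose=(-4,6,S); sL=12/85, sR=60/481; mL=5436/40885, mR=60/481; mL+mR=10536/40885 → advance +1; mR−mL=-336/40885 → turn -1·90°
n=1: pose=(-4,5,W); sL=2/15, sR=30/257; mL=482/3855, mR=30/257; mL+mR=932/3855 → advance +1; mR−mL=-32/3855 → turn -1·90°
n=2: pose=(-5,5,N); sL=12/109, sR=12/97; mL=1236/10573, mR=12/97; mL+mR=2544/10573 → advance +1; mR−mL=72/10573 → turn +1·90°
n=3: pose=(-5,6,W); sL=15/128, sR=3/29; mL=819/7424, mR=3/29; mL+mR=1587/7424 → advance +1; mR−mL=-51/7424 → turn -1·90°
n=4: pose=(-6,6,N); sL=60/613, sR=20/183; mL=11620/112179, mR=20/183; mL+mR=7960/37393 → advance +1; mR−mL=640/112179 → turn +1·90°

0 12/85 60/481 5436/40885 60/481 -4 6 S
1 2/15 30/257 482/3855 30/257 -4 5 W
2 12/109 12/97 1236/10573 12/97 -5 5 N
3 15/128 3/29 819/7424 3/29 -5 6 W
4 60/613 20/183 11620/112179 20/183 -6 6 N
final -6 7 W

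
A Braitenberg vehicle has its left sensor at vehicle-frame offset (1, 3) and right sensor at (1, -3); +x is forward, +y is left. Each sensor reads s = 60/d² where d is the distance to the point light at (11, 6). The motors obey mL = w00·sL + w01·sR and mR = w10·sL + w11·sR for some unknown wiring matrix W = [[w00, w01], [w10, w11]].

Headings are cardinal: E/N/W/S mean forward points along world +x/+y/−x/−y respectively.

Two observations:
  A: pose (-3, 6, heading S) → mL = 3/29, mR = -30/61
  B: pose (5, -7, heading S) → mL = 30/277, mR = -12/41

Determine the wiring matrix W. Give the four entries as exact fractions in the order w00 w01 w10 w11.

obs A: pose=(-3,6,S) → sL=30/61, sR=6/29, mL=3/29, mR=-30/61
obs B: pose=(5,-7,S) → sL=12/41, sR=60/277, mL=30/277, mR=-12/41
sensor matrix S = [[30/61, 6/29], [12/41, 60/277]]; det S = 923616/20090533
solve [mL_A; mL_B] = S·[w00; w01] and [mR_A; mR_B] = S·[w10; w11]:
  w00 = 0, w01 = 1/2, w10 = -1, w11 = 0

0 1/2 -1 0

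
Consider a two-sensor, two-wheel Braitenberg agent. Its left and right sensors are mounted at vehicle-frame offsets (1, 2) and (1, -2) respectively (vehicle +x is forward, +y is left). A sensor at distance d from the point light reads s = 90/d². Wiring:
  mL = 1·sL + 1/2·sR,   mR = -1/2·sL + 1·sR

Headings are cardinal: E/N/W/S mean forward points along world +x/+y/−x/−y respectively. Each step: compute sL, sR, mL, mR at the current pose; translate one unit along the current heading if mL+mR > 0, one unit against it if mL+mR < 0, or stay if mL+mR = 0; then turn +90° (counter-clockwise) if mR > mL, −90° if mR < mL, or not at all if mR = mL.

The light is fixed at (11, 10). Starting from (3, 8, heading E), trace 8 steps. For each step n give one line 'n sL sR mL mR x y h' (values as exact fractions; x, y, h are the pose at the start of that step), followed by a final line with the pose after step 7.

0 90/49 18/13 1611/637 297/637 3 8 E
1 45/17 1 107/34 -11/34 4 8 S
2 90/89 18/13 1971/1157 1017/1157 4 7 W
3 45/52 9/4 207/104 189/104 3 7 N
4 90/49 18/13 1611/637 297/637 3 8 E
5 45/17 1 107/34 -11/34 4 8 S
6 90/89 18/13 1971/1157 1017/1157 4 7 W
7 45/52 9/4 207/104 189/104 3 7 N
final 3 8 E

n=0: pose=(3,8,E); sL=90/49, sR=18/13; mL=1611/637, mR=297/637; mL+mR=1908/637 → advance +1; mR−mL=-1314/637 → turn -1·90°
n=1: pose=(4,8,S); sL=45/17, sR=1; mL=107/34, mR=-11/34; mL+mR=48/17 → advance +1; mR−mL=-59/17 → turn -1·90°
n=2: pose=(4,7,W); sL=90/89, sR=18/13; mL=1971/1157, mR=1017/1157; mL+mR=2988/1157 → advance +1; mR−mL=-954/1157 → turn -1·90°
n=3: pose=(3,7,N); sL=45/52, sR=9/4; mL=207/104, mR=189/104; mL+mR=99/26 → advance +1; mR−mL=-9/52 → turn -1·90°
n=4: pose=(3,8,E); sL=90/49, sR=18/13; mL=1611/637, mR=297/637; mL+mR=1908/637 → advance +1; mR−mL=-1314/637 → turn -1·90°
n=5: pose=(4,8,S); sL=45/17, sR=1; mL=107/34, mR=-11/34; mL+mR=48/17 → advance +1; mR−mL=-59/17 → turn -1·90°
n=6: pose=(4,7,W); sL=90/89, sR=18/13; mL=1971/1157, mR=1017/1157; mL+mR=2988/1157 → advance +1; mR−mL=-954/1157 → turn -1·90°
n=7: pose=(3,7,N); sL=45/52, sR=9/4; mL=207/104, mR=189/104; mL+mR=99/26 → advance +1; mR−mL=-9/52 → turn -1·90°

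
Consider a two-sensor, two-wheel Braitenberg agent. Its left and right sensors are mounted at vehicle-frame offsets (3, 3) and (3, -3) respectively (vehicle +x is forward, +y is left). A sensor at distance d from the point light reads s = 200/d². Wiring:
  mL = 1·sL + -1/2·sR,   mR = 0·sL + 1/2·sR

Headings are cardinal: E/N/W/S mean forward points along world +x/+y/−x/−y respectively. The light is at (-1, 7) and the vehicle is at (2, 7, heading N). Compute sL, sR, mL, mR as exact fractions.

left sensor world pos  = (-1, 10); dL² = 9
right sensor world pos = (5, 10); dR² = 45
sL = 200/9 = 200/9
sR = 200/45 = 40/9
mL = 1·sL + -1/2·sR = 20
mR = 0·sL + 1/2·sR = 20/9

200/9 40/9 20 20/9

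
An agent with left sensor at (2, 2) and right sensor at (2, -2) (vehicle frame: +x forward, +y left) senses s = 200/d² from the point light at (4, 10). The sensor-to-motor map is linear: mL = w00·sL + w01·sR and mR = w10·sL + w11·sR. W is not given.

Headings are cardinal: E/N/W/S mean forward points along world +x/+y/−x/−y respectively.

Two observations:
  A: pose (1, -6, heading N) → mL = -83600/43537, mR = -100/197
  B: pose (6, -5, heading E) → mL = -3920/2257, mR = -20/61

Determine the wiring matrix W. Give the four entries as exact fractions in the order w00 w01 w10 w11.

obs A: pose=(1,-6,N) → sL=200/221, sR=200/197, mL=-83600/43537, mR=-100/197
obs B: pose=(6,-5,E) → sL=40/37, sR=40/61, mL=-3920/2257, mR=-20/61
sensor matrix S = [[200/221, 200/197], [40/37, 40/61]]; det S = -49536000/98263009
solve [mL_A; mL_B] = S·[w00; w01] and [mR_A; mR_B] = S·[w10; w11]:
  w00 = -1, w01 = -1, w10 = 0, w11 = -1/2

-1 -1 0 -1/2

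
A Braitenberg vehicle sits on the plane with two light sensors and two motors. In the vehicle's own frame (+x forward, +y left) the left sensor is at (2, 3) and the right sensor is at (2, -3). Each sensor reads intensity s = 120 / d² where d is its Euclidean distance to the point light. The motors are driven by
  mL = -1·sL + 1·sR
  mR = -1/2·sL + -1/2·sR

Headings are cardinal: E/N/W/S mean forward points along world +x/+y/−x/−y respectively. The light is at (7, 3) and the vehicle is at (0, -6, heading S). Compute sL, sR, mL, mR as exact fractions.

left sensor world pos  = (3, -8); dL² = 137
right sensor world pos = (-3, -8); dR² = 221
sL = 120/137 = 120/137
sR = 120/221 = 120/221
mL = -1·sL + 1·sR = -10080/30277
mR = -1/2·sL + -1/2·sR = -21480/30277

120/137 120/221 -10080/30277 -21480/30277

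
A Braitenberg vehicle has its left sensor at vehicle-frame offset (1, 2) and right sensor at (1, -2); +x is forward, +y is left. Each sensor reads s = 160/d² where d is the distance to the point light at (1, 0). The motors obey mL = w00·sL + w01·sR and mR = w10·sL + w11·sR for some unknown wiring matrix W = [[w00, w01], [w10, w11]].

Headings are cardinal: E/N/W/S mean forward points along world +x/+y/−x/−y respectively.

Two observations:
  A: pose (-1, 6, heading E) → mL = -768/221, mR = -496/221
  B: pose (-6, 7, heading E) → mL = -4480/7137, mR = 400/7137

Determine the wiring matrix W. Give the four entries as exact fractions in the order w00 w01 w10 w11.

obs A: pose=(-1,6,E) → sL=32/13, sR=160/17, mL=-768/221, mR=-496/221
obs B: pose=(-6,7,E) → sL=160/117, sR=160/61, mL=-4480/7137, mR=400/7137
sensor matrix S = [[32/13, 160/17], [160/117, 160/61]]; det S = -778240/121329
solve [mL_A; mL_B] = S·[w00; w01] and [mR_A; mR_B] = S·[w10; w11]:
  w00 = 1/2, w01 = -1/2, w10 = 1, w11 = -1/2

1/2 -1/2 1 -1/2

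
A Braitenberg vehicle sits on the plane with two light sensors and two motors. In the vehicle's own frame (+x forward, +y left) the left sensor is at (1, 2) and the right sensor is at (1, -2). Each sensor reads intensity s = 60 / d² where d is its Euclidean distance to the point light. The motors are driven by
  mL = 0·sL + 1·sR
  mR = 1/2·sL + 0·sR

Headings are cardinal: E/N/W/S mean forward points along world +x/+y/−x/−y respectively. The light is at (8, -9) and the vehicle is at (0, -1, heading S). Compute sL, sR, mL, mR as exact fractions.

left sensor world pos  = (2, -2); dL² = 85
right sensor world pos = (-2, -2); dR² = 149
sL = 60/85 = 12/17
sR = 60/149 = 60/149
mL = 0·sL + 1·sR = 60/149
mR = 1/2·sL + 0·sR = 6/17

12/17 60/149 60/149 6/17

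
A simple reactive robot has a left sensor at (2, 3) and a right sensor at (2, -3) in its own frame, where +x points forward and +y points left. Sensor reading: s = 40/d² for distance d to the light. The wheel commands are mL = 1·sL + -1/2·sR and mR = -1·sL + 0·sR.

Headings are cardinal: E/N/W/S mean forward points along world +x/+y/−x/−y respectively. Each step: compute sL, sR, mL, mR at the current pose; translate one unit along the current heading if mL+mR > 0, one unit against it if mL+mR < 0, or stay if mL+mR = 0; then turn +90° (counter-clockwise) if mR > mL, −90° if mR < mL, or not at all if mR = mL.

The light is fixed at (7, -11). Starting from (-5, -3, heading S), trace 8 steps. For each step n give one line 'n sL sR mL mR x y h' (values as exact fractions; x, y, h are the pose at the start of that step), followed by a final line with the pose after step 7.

0 40/117 40/261 100/377 -40/117 -5 -3 S
1 5/29 2/17 56/493 -5/29 -5 -2 W
2 40/317 8/37 212/11729 -40/317 -4 -2 N
3 20/101 20/53 50/5353 -20/101 -4 -3 E
4 40/117 40/261 100/377 -40/117 -5 -3 S
5 5/29 2/17 56/493 -5/29 -5 -2 W
6 40/317 8/37 212/11729 -40/317 -4 -2 N
7 20/101 20/53 50/5353 -20/101 -4 -3 E
final -5 -3 S

n=0: pose=(-5,-3,S); sL=40/117, sR=40/261; mL=100/377, mR=-40/117; mL+mR=-20/261 → advance -1; mR−mL=-2060/3393 → turn -1·90°
n=1: pose=(-5,-2,W); sL=5/29, sR=2/17; mL=56/493, mR=-5/29; mL+mR=-1/17 → advance -1; mR−mL=-141/493 → turn -1·90°
n=2: pose=(-4,-2,N); sL=40/317, sR=8/37; mL=212/11729, mR=-40/317; mL+mR=-4/37 → advance -1; mR−mL=-1692/11729 → turn -1·90°
n=3: pose=(-4,-3,E); sL=20/101, sR=20/53; mL=50/5353, mR=-20/101; mL+mR=-10/53 → advance -1; mR−mL=-1110/5353 → turn -1·90°
n=4: pose=(-5,-3,S); sL=40/117, sR=40/261; mL=100/377, mR=-40/117; mL+mR=-20/261 → advance -1; mR−mL=-2060/3393 → turn -1·90°
n=5: pose=(-5,-2,W); sL=5/29, sR=2/17; mL=56/493, mR=-5/29; mL+mR=-1/17 → advance -1; mR−mL=-141/493 → turn -1·90°
n=6: pose=(-4,-2,N); sL=40/317, sR=8/37; mL=212/11729, mR=-40/317; mL+mR=-4/37 → advance -1; mR−mL=-1692/11729 → turn -1·90°
n=7: pose=(-4,-3,E); sL=20/101, sR=20/53; mL=50/5353, mR=-20/101; mL+mR=-10/53 → advance -1; mR−mL=-1110/5353 → turn -1·90°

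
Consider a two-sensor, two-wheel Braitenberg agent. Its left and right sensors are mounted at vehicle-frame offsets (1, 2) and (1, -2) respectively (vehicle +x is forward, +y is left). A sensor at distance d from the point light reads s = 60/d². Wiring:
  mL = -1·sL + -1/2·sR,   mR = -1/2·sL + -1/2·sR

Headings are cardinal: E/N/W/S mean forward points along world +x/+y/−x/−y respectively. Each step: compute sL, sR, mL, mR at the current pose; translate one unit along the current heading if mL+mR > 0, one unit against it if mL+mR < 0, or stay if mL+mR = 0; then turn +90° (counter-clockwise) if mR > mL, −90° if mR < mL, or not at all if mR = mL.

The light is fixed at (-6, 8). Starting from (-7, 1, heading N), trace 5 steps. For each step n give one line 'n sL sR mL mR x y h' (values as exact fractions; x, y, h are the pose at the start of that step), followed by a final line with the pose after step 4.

n=0: pose=(-7,1,N); sL=4/3, sR=60/37; mL=-238/111, mR=-164/111; mL+mR=-134/37 → advance -1; mR−mL=2/3 → turn +1·90°
n=1: pose=(-7,0,W); sL=15/26, sR=3/2; mL=-69/52, mR=-27/26; mL+mR=-123/52 → advance -1; mR−mL=15/52 → turn +1·90°
n=2: pose=(-6,0,S); sL=12/17, sR=12/17; mL=-18/17, mR=-12/17; mL+mR=-30/17 → advance -1; mR−mL=6/17 → turn +1·90°
n=3: pose=(-6,1,E); sL=30/13, sR=30/41; mL=-1425/533, mR=-810/533; mL+mR=-2235/533 → advance -1; mR−mL=15/13 → turn +1·90°
n=4: pose=(-7,1,N); sL=4/3, sR=60/37; mL=-238/111, mR=-164/111; mL+mR=-134/37 → advance -1; mR−mL=2/3 → turn +1·90°

0 4/3 60/37 -238/111 -164/111 -7 1 N
1 15/26 3/2 -69/52 -27/26 -7 0 W
2 12/17 12/17 -18/17 -12/17 -6 0 S
3 30/13 30/41 -1425/533 -810/533 -6 1 E
4 4/3 60/37 -238/111 -164/111 -7 1 N
final -7 0 W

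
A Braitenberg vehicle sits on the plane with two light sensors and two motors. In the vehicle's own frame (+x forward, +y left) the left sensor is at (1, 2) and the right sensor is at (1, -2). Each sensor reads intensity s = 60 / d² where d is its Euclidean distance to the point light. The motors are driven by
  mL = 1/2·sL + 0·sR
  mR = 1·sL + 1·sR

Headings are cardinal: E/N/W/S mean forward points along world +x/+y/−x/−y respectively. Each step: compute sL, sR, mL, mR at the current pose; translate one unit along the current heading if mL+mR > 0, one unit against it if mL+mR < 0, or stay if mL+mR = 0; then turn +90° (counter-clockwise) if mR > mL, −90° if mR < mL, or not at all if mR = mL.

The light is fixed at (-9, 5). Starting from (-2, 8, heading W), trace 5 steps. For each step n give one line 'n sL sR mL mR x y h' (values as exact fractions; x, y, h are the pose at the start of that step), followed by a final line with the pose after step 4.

0 60/37 60/61 30/37 5880/2257 -2 8 W
1 15/17 3 15/34 66/17 -3 8 S
2 12/13 60/49 6/13 1368/637 -3 7 E
3 30/17 2/3 15/17 124/51 -2 7 N
4 60/37 60/61 30/37 5880/2257 -2 8 W
final -3 8 S

n=0: pose=(-2,8,W); sL=60/37, sR=60/61; mL=30/37, mR=5880/2257; mL+mR=7710/2257 → advance +1; mR−mL=4050/2257 → turn +1·90°
n=1: pose=(-3,8,S); sL=15/17, sR=3; mL=15/34, mR=66/17; mL+mR=147/34 → advance +1; mR−mL=117/34 → turn +1·90°
n=2: pose=(-3,7,E); sL=12/13, sR=60/49; mL=6/13, mR=1368/637; mL+mR=1662/637 → advance +1; mR−mL=1074/637 → turn +1·90°
n=3: pose=(-2,7,N); sL=30/17, sR=2/3; mL=15/17, mR=124/51; mL+mR=169/51 → advance +1; mR−mL=79/51 → turn +1·90°
n=4: pose=(-2,8,W); sL=60/37, sR=60/61; mL=30/37, mR=5880/2257; mL+mR=7710/2257 → advance +1; mR−mL=4050/2257 → turn +1·90°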